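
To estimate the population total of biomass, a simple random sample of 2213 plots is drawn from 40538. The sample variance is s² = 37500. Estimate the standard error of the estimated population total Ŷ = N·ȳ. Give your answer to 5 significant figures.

Var(Ŷ) = N²·Var(ȳ) = N²·(1 − n/N)·s²/n.
f = 2213/40538 = 0.05459075; Var(ȳ) = 0.94540925·37500/2213 = 16.020265.
Var(Ŷ) = 40538² · 16.020265 = 2.6326573 × 10^10.
SE(Ŷ) = √(2.6326573 × 10^10) = 162250.

162250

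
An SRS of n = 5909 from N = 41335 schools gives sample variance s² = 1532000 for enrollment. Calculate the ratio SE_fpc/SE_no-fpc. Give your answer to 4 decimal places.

f = n/N = 5909/41335 = 0.14295391.
SE_no-fpc = √(s²/n) = 16.101724; SE_fpc = √((1−f)s²/n) = 14.906459.
Ratio = √(1−f) = 0.92576784.

0.9258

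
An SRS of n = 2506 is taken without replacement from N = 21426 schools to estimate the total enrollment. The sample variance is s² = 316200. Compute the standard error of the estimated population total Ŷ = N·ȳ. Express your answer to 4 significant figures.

226200

Var(Ŷ) = N²·Var(ȳ) = N²·(1 − n/N)·s²/n.
f = 2506/21426 = 0.11696070; Var(ȳ) = 0.88303930·316200/2506 = 111.4194.
Var(Ŷ) = 21426² · 111.4194 = 5.1149691 × 10^10.
SE(Ŷ) = √(5.1149691 × 10^10) = 226200.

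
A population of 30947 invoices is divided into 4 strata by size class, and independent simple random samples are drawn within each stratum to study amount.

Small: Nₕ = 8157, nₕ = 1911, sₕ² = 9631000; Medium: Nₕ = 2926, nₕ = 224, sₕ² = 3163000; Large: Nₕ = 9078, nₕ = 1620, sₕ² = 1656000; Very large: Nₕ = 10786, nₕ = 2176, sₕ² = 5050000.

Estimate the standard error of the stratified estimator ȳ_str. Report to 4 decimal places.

Var(ȳ_str) = Σₕ Wₕ²(1 − fₕ)sₕ²/nₕ with Wₕ = Nₕ/N, N = 30947.
Small: Wₕ = 0.26357967; term = 0.26357967²·(1 − 0.23427731)·9631000/1911 = 268.10569.
Medium: Wₕ = 0.09454874; term = 0.09454874²·(1 − 0.07655502)·3163000/224 = 116.56649.
Large: Wₕ = 0.29334023; term = 0.29334023²·(1 − 0.17845340)·1656000/1620 = 72.263795.
Very large: Wₕ = 0.34853136; term = 0.34853136²·(1 − 0.20174300)·5050000/2176 = 225.0396.
Sum = 681.97558.
SE = √(681.97558) = 26.1147.

26.1147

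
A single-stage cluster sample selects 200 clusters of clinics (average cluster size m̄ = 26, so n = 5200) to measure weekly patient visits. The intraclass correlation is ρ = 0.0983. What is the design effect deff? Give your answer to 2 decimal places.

3.46

deff = 1 + (26 − 1)·0.0983 = 1 + 2.4575 = 3.4575.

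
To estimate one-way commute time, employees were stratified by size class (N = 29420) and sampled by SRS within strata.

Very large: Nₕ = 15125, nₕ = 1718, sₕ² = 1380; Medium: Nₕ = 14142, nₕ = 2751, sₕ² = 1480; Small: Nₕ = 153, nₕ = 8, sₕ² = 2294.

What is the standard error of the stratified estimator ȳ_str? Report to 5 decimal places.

Var(ȳ_str) = Σₕ Wₕ²(1 − fₕ)sₕ²/nₕ with Wₕ = Nₕ/N, N = 29420.
Very large: Wₕ = 0.51410605; term = 0.51410605²·(1 − 0.11358678)·1380/1718 = 0.18819045.
Medium: Wₕ = 0.48069341; term = 0.48069341²·(1 − 0.19452694)·1480/2751 = 0.10012868.
Small: Wₕ = 0.00520054; term = 0.00520054²·(1 − 0.05228758)·2294/8 = 0.0073498339.
Sum = 0.29566896.
SE = √(0.29566896) = 0.54375.

0.54375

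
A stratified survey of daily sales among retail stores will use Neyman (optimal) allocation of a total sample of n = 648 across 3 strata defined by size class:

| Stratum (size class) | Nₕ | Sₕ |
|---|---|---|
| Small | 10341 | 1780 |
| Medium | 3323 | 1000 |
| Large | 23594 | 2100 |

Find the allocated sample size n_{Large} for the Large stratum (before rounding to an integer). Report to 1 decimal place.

Neyman allocation: nₕ = n·NₕSₕ / Σⱼ NⱼSⱼ.
Σ NⱼSⱼ = 10341·1780 + 3323·1000 + 23594·2100 = 7.127738 × 10^7.
n_{Large} = 648·23594·2100 / (7.127738 × 10^7) = 450.4.

450.4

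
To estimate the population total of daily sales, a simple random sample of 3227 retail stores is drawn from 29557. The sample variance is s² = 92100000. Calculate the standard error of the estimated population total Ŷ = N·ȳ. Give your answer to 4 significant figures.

4.713 × 10^6

Var(Ŷ) = N²·Var(ȳ) = N²·(1 − n/N)·s²/n.
f = 3227/29557 = 0.10917887; Var(ȳ) = 0.89082113·92100000/3227 = 25424.427.
Var(Ŷ) = 29557² · 25424.427 = 2.2211193 × 10^13.
SE(Ŷ) = √(2.2211193 × 10^13) = 4.713 × 10^6.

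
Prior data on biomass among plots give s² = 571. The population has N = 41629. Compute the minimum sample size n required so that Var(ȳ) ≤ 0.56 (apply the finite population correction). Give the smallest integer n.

996

Without fpc, n₀ = s²/D = 571/0.56 = 1019.6429.
With fpc, (1 − n/N)·s²/n ≤ D requires n ≥ n₀/(1 + n₀/N) = 1019.6429/(1 + 1019.6429/41629) = 995.2653.
Rounding up, n = 996.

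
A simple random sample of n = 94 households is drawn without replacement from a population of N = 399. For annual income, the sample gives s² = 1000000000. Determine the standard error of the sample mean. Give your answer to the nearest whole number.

2852

Under SRS without replacement, Var(ȳ) = (1 − f)·s²/n with f = n/N = 94/399 = 0.23558897.
Var(ȳ) = (1 − 0.23558897)·1000000000/94 = 0.76441103·1.0638298 × 10^7 = 8.1320322 × 10^6.
SE(ȳ) = √(8.1320322 × 10^6) = 2852.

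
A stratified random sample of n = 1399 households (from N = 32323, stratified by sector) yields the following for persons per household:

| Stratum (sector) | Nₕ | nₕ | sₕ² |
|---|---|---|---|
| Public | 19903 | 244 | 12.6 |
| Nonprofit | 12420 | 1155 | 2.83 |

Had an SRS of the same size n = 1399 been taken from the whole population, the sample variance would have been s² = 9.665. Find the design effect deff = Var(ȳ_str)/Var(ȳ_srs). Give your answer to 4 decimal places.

2.9756

Var(ȳ_str) = Σ Wₕ²(1−fₕ)sₕ²/nₕ with Wₕ = Nₕ/32323:
  Public: (19903/32323)²·(1−244/19903)·12.6/244 = 0.019339149
  Nonprofit: (12420/32323)²·(1−1155/12420)·2.83/1155 = 3.2812092 × 10^-4
  → Var(ȳ_str) = 0.01966727.
Var(ȳ_srs) = (1 − 1399/32323)·9.665/1399 = 0.006609493.
deff = 0.01966727 / 0.006609493 = 2.9756.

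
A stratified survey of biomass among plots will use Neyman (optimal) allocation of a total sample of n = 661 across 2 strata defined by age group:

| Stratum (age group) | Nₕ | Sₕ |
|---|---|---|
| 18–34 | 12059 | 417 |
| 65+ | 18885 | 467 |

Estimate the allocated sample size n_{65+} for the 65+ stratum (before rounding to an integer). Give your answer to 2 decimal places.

420.97

Neyman allocation: nₕ = n·NₕSₕ / Σⱼ NⱼSⱼ.
Σ NⱼSⱼ = 12059·417 + 18885·467 = 1.3847898 × 10^7.
n_{65+} = 661·18885·467 / (1.3847898 × 10^7) = 420.97.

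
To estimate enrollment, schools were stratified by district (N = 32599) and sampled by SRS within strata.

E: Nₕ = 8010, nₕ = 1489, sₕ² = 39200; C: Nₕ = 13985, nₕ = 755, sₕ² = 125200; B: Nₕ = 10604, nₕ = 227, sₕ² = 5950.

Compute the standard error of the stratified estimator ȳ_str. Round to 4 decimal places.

Var(ȳ_str) = Σₕ Wₕ²(1 − fₕ)sₕ²/nₕ with Wₕ = Nₕ/N, N = 32599.
E: Wₕ = 0.24571306; term = 0.24571306²·(1 − 0.18589263)·39200/1489 = 1.2939859.
C: Wₕ = 0.42900089; term = 0.42900089²·(1 − 0.05398641)·125200/755 = 28.871619.
B: Wₕ = 0.32528605; term = 0.32528605²·(1 − 0.02140702)·5950/227 = 2.714089.
Sum = 32.879694.
SE = √(32.879694) = 5.7341.

5.7341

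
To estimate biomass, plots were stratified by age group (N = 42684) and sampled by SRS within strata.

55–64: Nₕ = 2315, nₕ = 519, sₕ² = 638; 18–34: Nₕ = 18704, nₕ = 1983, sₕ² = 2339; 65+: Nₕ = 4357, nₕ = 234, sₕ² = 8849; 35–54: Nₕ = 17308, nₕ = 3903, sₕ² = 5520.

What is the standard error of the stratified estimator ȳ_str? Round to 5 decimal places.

0.87077

Var(ȳ_str) = Σₕ Wₕ²(1 − fₕ)sₕ²/nₕ with Wₕ = Nₕ/N, N = 42684.
55–64: Wₕ = 0.05423578; term = 0.05423578²·(1 − 0.22419006)·638/519 = 0.0028053072.
18–34: Wₕ = 0.43819698; term = 0.43819698²·(1 − 0.10602010)·2339/1983 = 0.20247622.
65+: Wₕ = 0.10207572; term = 0.10207572²·(1 − 0.05370668)·8849/234 = 0.37286276.
35–54: Wₕ = 0.40549152; term = 0.40549152²·(1 − 0.22550266)·5520/3903 = 0.18010427.
Sum = 0.75824856.
SE = √(0.75824856) = 0.87077.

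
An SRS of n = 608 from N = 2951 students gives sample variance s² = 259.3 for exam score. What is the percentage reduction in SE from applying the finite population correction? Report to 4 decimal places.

f = n/N = 608/2951 = 0.20603185.
SE_no-fpc = √(s²/n) = 0.65305456; SE_fpc = √((1−f)s²/n) = 0.58190355.
Ratio = √(1−f) = 0.89104890. Reduction = 100·(1 − 0.89104890) = 10.8951%.

10.8951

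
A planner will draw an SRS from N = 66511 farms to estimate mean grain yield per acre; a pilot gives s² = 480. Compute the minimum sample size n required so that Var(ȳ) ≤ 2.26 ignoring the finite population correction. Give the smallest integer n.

Without fpc, n₀ = s²/D = 480/2.26 = 212.3894.
Rounding up, n = 213.

213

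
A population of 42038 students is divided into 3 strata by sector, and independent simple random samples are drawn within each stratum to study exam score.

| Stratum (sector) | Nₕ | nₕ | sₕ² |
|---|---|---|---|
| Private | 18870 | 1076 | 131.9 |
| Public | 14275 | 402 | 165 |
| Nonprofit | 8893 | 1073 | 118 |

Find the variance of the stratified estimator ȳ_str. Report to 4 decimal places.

0.0736

Var(ȳ_str) = Σₕ Wₕ²(1 − fₕ)sₕ²/nₕ with Wₕ = Nₕ/N, N = 42038.
Private: Wₕ = 0.44887959; term = 0.44887959²·(1 − 0.05702173)·131.9/1076 = 0.02329131.
Public: Wₕ = 0.33957372; term = 0.33957372²·(1 − 0.02816112)·165/402 = 0.045996025.
Nonprofit: Wₕ = 0.21154670; term = 0.21154670²·(1 − 0.12065670)·118/1073 = 0.0043276611.
Sum = 0.073614996.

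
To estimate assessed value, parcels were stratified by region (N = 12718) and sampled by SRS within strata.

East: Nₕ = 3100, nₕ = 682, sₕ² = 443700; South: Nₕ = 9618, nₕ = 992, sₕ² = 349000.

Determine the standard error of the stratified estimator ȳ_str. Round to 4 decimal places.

14.5123

Var(ȳ_str) = Σₕ Wₕ²(1 − fₕ)sₕ²/nₕ with Wₕ = Nₕ/N, N = 12718.
East: Wₕ = 0.24374902; term = 0.24374902²·(1 − 0.22000000)·443700/682 = 30.149867.
South: Wₕ = 0.75625098; term = 0.75625098²·(1 − 0.10313995)·349000/992 = 180.45559.
Sum = 210.60546.
SE = √(210.60546) = 14.5123.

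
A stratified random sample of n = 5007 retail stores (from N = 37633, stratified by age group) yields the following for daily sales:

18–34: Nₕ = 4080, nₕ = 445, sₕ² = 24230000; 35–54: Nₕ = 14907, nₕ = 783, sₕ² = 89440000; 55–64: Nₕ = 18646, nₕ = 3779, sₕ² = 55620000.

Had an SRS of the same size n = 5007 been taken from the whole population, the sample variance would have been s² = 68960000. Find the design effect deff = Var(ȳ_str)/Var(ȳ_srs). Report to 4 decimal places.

1.7112

Var(ȳ_str) = Σ Wₕ²(1−fₕ)sₕ²/nₕ with Wₕ = Nₕ/37633:
  18–34: (4080/37633)²·(1−445/4080)·24230000/445 = 570.19092
  35–54: (14907/37633)²·(1−783/14907)·89440000/783 = 16981.667
  55–64: (18646/37633)²·(1−3779/18646)·55620000/3779 = 2880.8818
  → Var(ȳ_str) = 20432.74.
Var(ȳ_srs) = (1 − 5007/37633)·68960000/5007 = 11940.284.
deff = 20432.74 / 11940.284 = 1.7112.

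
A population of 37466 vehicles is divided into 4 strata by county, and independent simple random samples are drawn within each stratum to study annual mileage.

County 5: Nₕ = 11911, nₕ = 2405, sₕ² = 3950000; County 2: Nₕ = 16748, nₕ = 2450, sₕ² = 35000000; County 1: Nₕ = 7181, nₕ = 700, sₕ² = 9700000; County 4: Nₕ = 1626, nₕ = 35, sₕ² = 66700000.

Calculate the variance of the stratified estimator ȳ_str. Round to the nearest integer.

Var(ȳ_str) = Σₕ Wₕ²(1 − fₕ)sₕ²/nₕ with Wₕ = Nₕ/N, N = 37466.
County 5: Wₕ = 0.31791491; term = 0.31791491²·(1 − 0.20191420)·3950000/2405 = 132.48094.
County 2: Wₕ = 0.44701863; term = 0.44701863²·(1 − 0.14628612)·35000000/2450 = 2437.0562.
County 1: Wₕ = 0.19166711; term = 0.19166711²·(1 − 0.09747946)·9700000/700 = 459.43702.
County 4: Wₕ = 0.04339935; term = 0.04339935²·(1 − 0.02152522)·66700000/35 = 3512.1564.
Sum = 6541.1306.

6541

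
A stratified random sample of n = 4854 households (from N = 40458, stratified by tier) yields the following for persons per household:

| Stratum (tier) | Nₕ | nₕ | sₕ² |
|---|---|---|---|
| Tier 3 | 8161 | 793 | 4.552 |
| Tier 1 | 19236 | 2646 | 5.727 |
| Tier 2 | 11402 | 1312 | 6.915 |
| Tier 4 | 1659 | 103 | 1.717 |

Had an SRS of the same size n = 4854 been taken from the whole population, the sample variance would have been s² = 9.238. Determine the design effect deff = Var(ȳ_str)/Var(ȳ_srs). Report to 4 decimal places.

0.6147

Var(ȳ_str) = Σ Wₕ²(1−fₕ)sₕ²/nₕ with Wₕ = Nₕ/40458:
  Tier 3: (8161/40458)²·(1−793/8161)·4.552/793 = 2.1086924 × 10^-4
  Tier 1: (19236/40458)²·(1−2646/19236)·5.727/2646 = 4.2197787 × 10^-4
  Tier 2: (11402/40458)²·(1−1312/11402)·6.915/1312 = 3.7044329 × 10^-4
  Tier 4: (1659/40458)²·(1−103/1659)·1.717/103 = 2.6289373 × 10^-5
  → Var(ȳ_str) = 0.0010295798.
Var(ȳ_srs) = (1 − 4854/40458)·9.238/4854 = 0.0016748371.
deff = 0.0010295798 / 0.0016748371 = 0.6147.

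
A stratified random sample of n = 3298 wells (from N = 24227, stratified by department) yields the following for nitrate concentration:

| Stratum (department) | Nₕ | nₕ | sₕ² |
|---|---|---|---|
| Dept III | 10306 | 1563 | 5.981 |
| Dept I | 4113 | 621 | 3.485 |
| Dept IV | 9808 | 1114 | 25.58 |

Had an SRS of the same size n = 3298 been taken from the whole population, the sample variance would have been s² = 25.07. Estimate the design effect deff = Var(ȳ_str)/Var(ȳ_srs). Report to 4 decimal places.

Var(ȳ_str) = Σ Wₕ²(1−fₕ)sₕ²/nₕ with Wₕ = Nₕ/24227:
  Dept III: (10306/24227)²·(1−1563/10306)·5.981/1563 = 5.8744358 × 10^-4
  Dept I: (4113/24227)²·(1−621/4113)·3.485/621 = 1.373235 × 10^-4
  Dept IV: (9808/24227)²·(1−1114/9808)·25.58/1114 = 0.0033359241
  → Var(ȳ_str) = 0.0040606912.
Var(ȳ_srs) = (1 − 3298/24227)·25.07/3298 = 0.0065667808.
deff = 0.0040606912 / 0.0065667808 = 0.6184.

0.6184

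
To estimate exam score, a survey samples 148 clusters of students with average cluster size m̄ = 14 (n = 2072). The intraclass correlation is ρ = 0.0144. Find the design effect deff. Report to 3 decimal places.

1.187

deff = 1 + (14 − 1)·0.0144 = 1 + 0.1872 = 1.1872.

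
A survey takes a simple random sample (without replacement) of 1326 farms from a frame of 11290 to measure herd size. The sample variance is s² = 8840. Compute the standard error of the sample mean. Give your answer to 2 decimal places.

2.43

Under SRS without replacement, Var(ȳ) = (1 − f)·s²/n with f = n/N = 1326/11290 = 0.11744907.
Var(ȳ) = (1 − 0.11744907)·8840/1326 = 0.88255093·6.6666667 = 5.8836729.
SE(ȳ) = √(5.8836729) = 2.43.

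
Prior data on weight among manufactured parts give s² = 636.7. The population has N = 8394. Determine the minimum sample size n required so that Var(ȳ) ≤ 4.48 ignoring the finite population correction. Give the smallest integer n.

143

Without fpc, n₀ = s²/D = 636.7/4.48 = 142.1205.
Rounding up, n = 143.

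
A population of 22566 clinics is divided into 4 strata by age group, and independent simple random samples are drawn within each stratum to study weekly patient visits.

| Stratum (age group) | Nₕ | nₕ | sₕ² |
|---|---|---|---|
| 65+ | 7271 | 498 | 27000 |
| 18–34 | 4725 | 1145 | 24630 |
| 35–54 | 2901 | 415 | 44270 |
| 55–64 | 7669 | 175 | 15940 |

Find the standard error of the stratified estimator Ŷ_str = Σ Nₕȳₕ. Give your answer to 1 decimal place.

95068.5

Var(Ŷ_str) = Σₕ Nₕ²(1 − fₕ)sₕ²/nₕ.
65+: 7271²·(1 − 498/7271)·27000/498 = 2.66999 × 10^9.
18–34: 4725²·(1 − 1145/4725)·24630/1145 = 3.6386792 × 10^8.
35–54: 2901²·(1 − 415/2901)·44270/415 = 7.6932577 × 10^8.
55–64: 7669²·(1 − 175/7669)·15940/175 = 5.2348314 × 10^9.
Sum = 9.0380151 × 10^9.
SE = √(9.0380151 × 10^9) = 95068.5.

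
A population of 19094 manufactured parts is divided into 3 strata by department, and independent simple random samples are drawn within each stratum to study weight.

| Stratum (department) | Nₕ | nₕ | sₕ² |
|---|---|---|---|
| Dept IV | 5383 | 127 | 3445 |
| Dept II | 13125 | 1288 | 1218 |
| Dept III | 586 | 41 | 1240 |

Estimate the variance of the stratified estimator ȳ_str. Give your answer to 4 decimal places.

Var(ȳ_str) = Σₕ Wₕ²(1 − fₕ)sₕ²/nₕ with Wₕ = Nₕ/N, N = 19094.
Dept IV: Wₕ = 0.28192102; term = 0.28192102²·(1 − 0.02359279)·3445/127 = 2.1050936.
Dept II: Wₕ = 0.68738871; term = 0.68738871²·(1 − 0.09813333)·1218/1288 = 0.40297541.
Dept III: Wₕ = 0.03069027; term = 0.03069027²·(1 − 0.06996587)·1240/41 = 0.026493425.
Sum = 2.5345624.

2.5346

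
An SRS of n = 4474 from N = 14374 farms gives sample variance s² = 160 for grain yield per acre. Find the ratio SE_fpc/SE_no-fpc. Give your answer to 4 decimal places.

f = n/N = 4474/14374 = 0.31125644.
SE_no-fpc = √(s²/n) = 0.18910891; SE_fpc = √((1−f)s²/n) = 0.15694258.
Ratio = √(1−f) = 0.82990576.

0.8299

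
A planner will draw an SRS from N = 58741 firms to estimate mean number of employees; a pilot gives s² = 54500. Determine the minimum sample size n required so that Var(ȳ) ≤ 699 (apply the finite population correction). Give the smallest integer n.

78

Without fpc, n₀ = s²/D = 54500/699 = 77.9685.
With fpc, (1 − n/N)·s²/n ≤ D requires n ≥ n₀/(1 + n₀/N) = 77.9685/(1 + 77.9685/58741) = 77.8651.
Rounding up, n = 78.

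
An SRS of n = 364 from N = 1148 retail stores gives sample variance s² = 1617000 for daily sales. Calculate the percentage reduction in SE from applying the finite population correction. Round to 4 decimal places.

f = n/N = 364/1148 = 0.31707317.
SE_no-fpc = √(s²/n) = 66.650639; SE_fpc = √((1−f)s²/n) = 55.07968.
Ratio = √(1−f) = 0.82639387. Reduction = 100·(1 − 0.82639387) = 17.3606%.

17.3606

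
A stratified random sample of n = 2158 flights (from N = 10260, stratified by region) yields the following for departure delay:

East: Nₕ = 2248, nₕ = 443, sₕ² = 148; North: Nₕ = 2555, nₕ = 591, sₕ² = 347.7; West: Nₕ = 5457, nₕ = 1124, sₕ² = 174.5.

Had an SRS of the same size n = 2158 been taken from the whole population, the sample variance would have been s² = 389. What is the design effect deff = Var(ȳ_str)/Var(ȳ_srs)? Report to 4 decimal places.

Var(ȳ_str) = Σ Wₕ²(1−fₕ)sₕ²/nₕ with Wₕ = Nₕ/10260:
  East: (2248/10260)²·(1−443/2248)·148/443 = 0.012877655
  North: (2555/10260)²·(1−591/2555)·347.7/591 = 0.028044963
  West: (5457/10260)²·(1−1124/5457)·174.5/1124 = 0.034872015
  → Var(ȳ_str) = 0.075794633.
Var(ȳ_srs) = (1 − 2158/10260)·389/2158 = 0.14234527.
deff = 0.075794633 / 0.14234527 = 0.5325.

0.5325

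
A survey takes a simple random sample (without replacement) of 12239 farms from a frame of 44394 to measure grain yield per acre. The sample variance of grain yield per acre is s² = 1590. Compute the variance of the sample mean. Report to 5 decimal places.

Under SRS without replacement, Var(ȳ) = (1 − f)·s²/n with f = n/N = 12239/44394 = 0.27569041.
Var(ȳ) = (1 − 0.27569041)·1590/12239 = 0.72430959·0.12991257 = 0.094096924.

0.09410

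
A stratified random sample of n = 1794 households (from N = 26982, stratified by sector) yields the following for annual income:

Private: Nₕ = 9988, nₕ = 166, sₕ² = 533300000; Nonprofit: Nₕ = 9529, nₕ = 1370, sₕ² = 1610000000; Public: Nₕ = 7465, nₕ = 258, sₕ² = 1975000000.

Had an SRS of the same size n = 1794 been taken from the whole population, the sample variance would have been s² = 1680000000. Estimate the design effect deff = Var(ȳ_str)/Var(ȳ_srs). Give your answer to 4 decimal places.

Var(ȳ_str) = Σ Wₕ²(1−fₕ)sₕ²/nₕ with Wₕ = Nₕ/26982:
  Private: (9988/26982)²·(1−166/9988)·533300000/166 = 432906.08
  Nonprofit: (9529/26982)²·(1−1370/9529)·1610000000/1370 = 125499.3
  Public: (7465/26982)²·(1−258/7465)·1975000000/258 = 565696.45
  → Var(ȳ_str) = 1.1241018 × 10^6.
Var(ȳ_srs) = (1 − 1794/26982)·1680000000/1794 = 874191.12.
deff = (1.1241018 × 10^6) / 874191.12 = 1.2859.

1.2859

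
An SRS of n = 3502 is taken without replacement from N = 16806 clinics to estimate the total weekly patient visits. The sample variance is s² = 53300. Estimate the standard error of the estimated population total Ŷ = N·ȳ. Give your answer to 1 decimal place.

Var(Ŷ) = N²·Var(ȳ) = N²·(1 − n/N)·s²/n.
f = 3502/16806 = 0.20837796; Var(ȳ) = 0.79162204·53300/3502 = 12.048388.
Var(Ŷ) = 16806² · 12.048388 = 3.4029664 × 10^9.
SE(Ŷ) = √(3.4029664 × 10^9) = 58335.0.

58335.0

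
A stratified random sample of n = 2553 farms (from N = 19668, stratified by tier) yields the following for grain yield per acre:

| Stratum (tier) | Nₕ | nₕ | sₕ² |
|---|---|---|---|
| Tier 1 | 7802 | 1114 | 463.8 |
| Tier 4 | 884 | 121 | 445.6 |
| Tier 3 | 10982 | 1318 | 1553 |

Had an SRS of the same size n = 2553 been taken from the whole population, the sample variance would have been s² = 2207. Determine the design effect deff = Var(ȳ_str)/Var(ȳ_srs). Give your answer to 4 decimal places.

0.5129

Var(ȳ_str) = Σ Wₕ²(1−fₕ)sₕ²/nₕ with Wₕ = Nₕ/19668:
  Tier 1: (7802/19668)²·(1−1114/7802)·463.8/1114 = 0.056160034
  Tier 4: (884/19668)²·(1−121/884)·445.6/121 = 0.0064212003
  Tier 3: (10982/19668)²·(1−1318/10982)·1553/1318 = 0.3232764
  → Var(ȳ_str) = 0.38585763.
Var(ȳ_srs) = (1 − 2553/19668)·2207/2553 = 0.75226044.
deff = 0.38585763 / 0.75226044 = 0.5129.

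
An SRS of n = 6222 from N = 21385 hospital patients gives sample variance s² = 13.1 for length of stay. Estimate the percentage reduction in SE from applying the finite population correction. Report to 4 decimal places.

15.7950

f = n/N = 6222/21385 = 0.29095160.
SE_no-fpc = √(s²/n) = 0.04588499; SE_fpc = √((1−f)s²/n) = 0.038637461.
Ratio = √(1−f) = 0.84205012. Reduction = 100·(1 − 0.84205012) = 15.7950%.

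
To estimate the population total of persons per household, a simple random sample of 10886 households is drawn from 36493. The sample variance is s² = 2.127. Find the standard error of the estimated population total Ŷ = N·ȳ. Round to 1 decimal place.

427.3

Var(Ŷ) = N²·Var(ȳ) = N²·(1 − n/N)·s²/n.
f = 10886/36493 = 0.29830378; Var(ȳ) = 0.70169622·2.127/10886 = 1.3710342 × 10^-4.
Var(Ŷ) = 36493² · (1.3710342 × 10^-4) = 182585.98.
SE(Ŷ) = √(182585.98) = 427.3.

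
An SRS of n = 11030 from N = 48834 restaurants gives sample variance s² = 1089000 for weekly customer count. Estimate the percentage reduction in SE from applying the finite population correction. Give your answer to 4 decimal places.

12.0152

f = n/N = 11030/48834 = 0.22586722.
SE_no-fpc = √(s²/n) = 9.9363341; SE_fpc = √((1−f)s²/n) = 8.7424652.
Ratio = √(1−f) = 0.87984816. Reduction = 100·(1 − 0.87984816) = 12.0152%.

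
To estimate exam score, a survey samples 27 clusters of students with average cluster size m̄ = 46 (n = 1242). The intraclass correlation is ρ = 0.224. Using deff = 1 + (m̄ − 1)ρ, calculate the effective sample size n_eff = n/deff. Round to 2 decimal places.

112.09

deff = 1 + (46 − 1)·0.224 = 1 + 10.08 = 11.08.
n_eff = 1242 / 11.08 = 112.09.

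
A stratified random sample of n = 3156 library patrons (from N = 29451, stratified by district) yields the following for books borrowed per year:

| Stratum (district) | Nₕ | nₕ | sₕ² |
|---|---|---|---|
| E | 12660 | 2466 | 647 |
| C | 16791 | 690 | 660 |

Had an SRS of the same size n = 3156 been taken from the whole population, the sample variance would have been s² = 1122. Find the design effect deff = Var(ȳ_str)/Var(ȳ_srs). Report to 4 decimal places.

1.0623

Var(ȳ_str) = Σ Wₕ²(1−fₕ)sₕ²/nₕ with Wₕ = Nₕ/29451:
  E: (12660/29451)²·(1−2466/12660)·647/2466 = 0.03903817
  C: (16791/29451)²·(1−690/16791)·660/690 = 0.29814269
  → Var(ȳ_str) = 0.33718086.
Var(ȳ_srs) = (1 − 3156/29451)·1122/3156 = 0.31741613.
deff = 0.33718086 / 0.31741613 = 1.0623.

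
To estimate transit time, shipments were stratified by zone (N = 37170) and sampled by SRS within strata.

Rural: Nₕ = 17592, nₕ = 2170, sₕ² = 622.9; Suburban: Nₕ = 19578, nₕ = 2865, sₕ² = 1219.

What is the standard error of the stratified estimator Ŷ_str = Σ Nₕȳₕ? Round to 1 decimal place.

Var(Ŷ_str) = Σₕ Nₕ²(1 − fₕ)sₕ²/nₕ.
Rural: 17592²·(1 − 2170/17592)·622.9/2170 = 7.787795 × 10^7.
Suburban: 19578²·(1 − 2865/19578)·1219/2865 = 1.3922006 × 10^8.
Sum = 2.1709801 × 10^8.
SE = √(2.1709801 × 10^8) = 14734.2.

14734.2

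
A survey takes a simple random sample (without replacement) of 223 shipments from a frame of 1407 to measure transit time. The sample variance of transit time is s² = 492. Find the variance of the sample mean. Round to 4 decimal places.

Under SRS without replacement, Var(ȳ) = (1 − f)·s²/n with f = n/N = 223/1407 = 0.15849325.
Var(ȳ) = (1 − 0.15849325)·492/223 = 0.84150675·2.206278 = 1.8565979.

1.8566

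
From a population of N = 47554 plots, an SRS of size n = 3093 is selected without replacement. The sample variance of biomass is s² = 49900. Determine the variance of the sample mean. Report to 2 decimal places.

15.08

Under SRS without replacement, Var(ȳ) = (1 − f)·s²/n with f = n/N = 3093/47554 = 0.06504185.
Var(ȳ) = (1 − 0.06504185)·49900/3093 = 0.93495815·16.133204 = 15.083871.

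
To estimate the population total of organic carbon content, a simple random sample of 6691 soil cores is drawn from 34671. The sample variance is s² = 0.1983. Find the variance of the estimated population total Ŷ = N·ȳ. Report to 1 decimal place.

Var(Ŷ) = N²·Var(ȳ) = N²·(1 − n/N)·s²/n.
f = 6691/34671 = 0.19298549; Var(ȳ) = 0.80701451·0.1983/6691 = 2.3917348 × 10^-5.
Var(Ŷ) = 34671² · (2.3917348 × 10^-5) = 28750.524.

28750.5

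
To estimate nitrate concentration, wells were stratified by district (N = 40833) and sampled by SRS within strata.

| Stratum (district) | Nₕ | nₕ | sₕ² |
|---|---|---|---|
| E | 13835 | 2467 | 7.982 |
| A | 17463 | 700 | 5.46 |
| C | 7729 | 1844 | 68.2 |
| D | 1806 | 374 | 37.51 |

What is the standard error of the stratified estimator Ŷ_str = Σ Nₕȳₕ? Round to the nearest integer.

2176

Var(Ŷ_str) = Σₕ Nₕ²(1 − fₕ)sₕ²/nₕ.
E: 13835²·(1 − 2467/13835)·7.982/2467 = 508868.77.
A: 17463²·(1 − 700/17463)·5.46/700 = 2.2833117 × 10^6.
C: 7729²·(1 − 1844/7729)·68.2/1844 = 1.6822604 × 10^6.
D: 1806²·(1 − 374/1806)·37.51/374 = 259379.84.
Sum = 4.7338207 × 10^6.
SE = √(4.7338207 × 10^6) = 2176.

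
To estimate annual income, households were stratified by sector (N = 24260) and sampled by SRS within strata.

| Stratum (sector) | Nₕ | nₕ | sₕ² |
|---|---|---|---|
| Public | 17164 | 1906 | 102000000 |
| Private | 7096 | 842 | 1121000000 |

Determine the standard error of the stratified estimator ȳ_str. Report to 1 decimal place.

Var(ȳ_str) = Σₕ Wₕ²(1 − fₕ)sₕ²/nₕ with Wₕ = Nₕ/N, N = 24260.
Public: Wₕ = 0.70750206; term = 0.70750206²·(1 − 0.11104638)·102000000/1906 = 23812.873.
Private: Wₕ = 0.29249794; term = 0.29249794²·(1 − 0.11865840)·1121000000/842 = 100388.37.
Sum = 124201.24.
SE = √(124201.24) = 352.4.

352.4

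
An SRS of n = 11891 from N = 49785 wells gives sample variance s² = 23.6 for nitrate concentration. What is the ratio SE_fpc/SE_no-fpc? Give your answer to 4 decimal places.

0.8724

f = n/N = 11891/49785 = 0.23884704.
SE_no-fpc = √(s²/n) = 0.044549908; SE_fpc = √((1−f)s²/n) = 0.038867158.
Ratio = √(1−f) = 0.87244080.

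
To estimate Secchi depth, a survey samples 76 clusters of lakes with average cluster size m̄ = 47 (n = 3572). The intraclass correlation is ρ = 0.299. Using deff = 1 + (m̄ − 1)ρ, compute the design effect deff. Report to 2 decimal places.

14.75

deff = 1 + (47 − 1)·0.299 = 1 + 13.754 = 14.754.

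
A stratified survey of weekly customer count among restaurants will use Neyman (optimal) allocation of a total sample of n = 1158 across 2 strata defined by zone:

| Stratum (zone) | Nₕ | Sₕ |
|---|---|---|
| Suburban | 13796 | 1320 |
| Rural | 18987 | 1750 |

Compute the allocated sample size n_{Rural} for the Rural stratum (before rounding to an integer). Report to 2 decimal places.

748.03

Neyman allocation: nₕ = n·NₕSₕ / Σⱼ NⱼSⱼ.
Σ NⱼSⱼ = 13796·1320 + 18987·1750 = 5.143797 × 10^7.
n_{Rural} = 1158·18987·1750 / (5.143797 × 10^7) = 748.03.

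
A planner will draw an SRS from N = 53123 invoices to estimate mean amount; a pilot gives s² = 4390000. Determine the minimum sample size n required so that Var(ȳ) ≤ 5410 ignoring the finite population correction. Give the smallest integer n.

812

Without fpc, n₀ = s²/D = 4390000/5410 = 811.4603.
Rounding up, n = 812.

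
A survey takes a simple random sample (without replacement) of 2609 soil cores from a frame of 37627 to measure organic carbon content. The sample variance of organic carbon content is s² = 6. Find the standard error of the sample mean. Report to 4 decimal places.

Under SRS without replacement, Var(ȳ) = (1 − f)·s²/n with f = n/N = 2609/37627 = 0.06933851.
Var(ȳ) = (1 − 0.06933851)·6/2609 = 0.93066149·0.0022997317 = 0.0021402717.
SE(ȳ) = √(0.0021402717) = 0.0463.

0.0463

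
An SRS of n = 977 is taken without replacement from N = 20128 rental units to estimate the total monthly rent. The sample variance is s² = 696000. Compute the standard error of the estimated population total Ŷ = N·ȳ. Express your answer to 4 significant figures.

524000

Var(Ŷ) = N²·Var(ȳ) = N²·(1 − n/N)·s²/n.
f = 977/20128 = 0.04853935; Var(ȳ) = 0.95146065·696000/977 = 677.80616.
Var(Ŷ) = 20128² · 677.80616 = 2.7460394 × 10^11.
SE(Ŷ) = √(2.7460394 × 10^11) = 524000.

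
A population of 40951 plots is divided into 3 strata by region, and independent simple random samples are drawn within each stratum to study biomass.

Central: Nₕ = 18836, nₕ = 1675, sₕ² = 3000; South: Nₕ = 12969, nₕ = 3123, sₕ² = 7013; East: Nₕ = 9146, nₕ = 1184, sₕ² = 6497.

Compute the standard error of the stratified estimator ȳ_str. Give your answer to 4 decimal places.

0.8686

Var(ȳ_str) = Σₕ Wₕ²(1 − fₕ)sₕ²/nₕ with Wₕ = Nₕ/N, N = 40951.
Central: Wₕ = 0.45996435; term = 0.45996435²·(1 − 0.08892546)·3000/1675 = 0.34523013.
South: Wₕ = 0.31669556; term = 0.31669556²·(1 − 0.24080500)·7013/3123 = 0.17098939.
East: Wₕ = 0.22334009; term = 0.22334009²·(1 − 0.12945550)·6497/1184 = 0.23827886.
Sum = 0.75449838.
SE = √(0.75449838) = 0.8686.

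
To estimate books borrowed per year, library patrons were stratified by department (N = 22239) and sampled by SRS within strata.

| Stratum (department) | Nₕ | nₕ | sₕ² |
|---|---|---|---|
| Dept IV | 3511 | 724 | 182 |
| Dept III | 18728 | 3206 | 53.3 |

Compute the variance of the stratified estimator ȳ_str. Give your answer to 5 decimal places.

Var(ȳ_str) = Σₕ Wₕ²(1 − fₕ)sₕ²/nₕ with Wₕ = Nₕ/N, N = 22239.
Dept IV: Wₕ = 0.15787580; term = 0.15787580²·(1 − 0.20620906)·182/724 = 0.0049735915.
Dept III: Wₕ = 0.84212420; term = 0.84212420²·(1 − 0.17118753)·53.3/3206 = 0.0097717481.
Sum = 0.01474534.

0.01475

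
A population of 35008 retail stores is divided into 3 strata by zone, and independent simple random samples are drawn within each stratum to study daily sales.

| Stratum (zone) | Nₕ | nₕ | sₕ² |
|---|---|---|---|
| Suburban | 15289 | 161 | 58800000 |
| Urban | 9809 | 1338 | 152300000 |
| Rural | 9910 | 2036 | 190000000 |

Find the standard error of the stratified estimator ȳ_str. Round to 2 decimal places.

287.37

Var(ȳ_str) = Σₕ Wₕ²(1 − fₕ)sₕ²/nₕ with Wₕ = Nₕ/N, N = 35008.
Suburban: Wₕ = 0.43672875; term = 0.43672875²·(1 − 0.01053045)·58800000/161 = 68925.107.
Urban: Wₕ = 0.28019310; term = 0.28019310²·(1 − 0.13640534)·152300000/1338 = 7717.3573.
Rural: Wₕ = 0.28307815; term = 0.28307815²·(1 − 0.20544904)·190000000/2036 = 5941.6941.
Sum = 82584.158.
SE = √(82584.158) = 287.37.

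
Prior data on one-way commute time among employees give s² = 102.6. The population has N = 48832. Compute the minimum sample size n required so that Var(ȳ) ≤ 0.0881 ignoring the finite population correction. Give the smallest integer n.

Without fpc, n₀ = s²/D = 102.6/0.0881 = 1164.5857.
Rounding up, n = 1165.

1165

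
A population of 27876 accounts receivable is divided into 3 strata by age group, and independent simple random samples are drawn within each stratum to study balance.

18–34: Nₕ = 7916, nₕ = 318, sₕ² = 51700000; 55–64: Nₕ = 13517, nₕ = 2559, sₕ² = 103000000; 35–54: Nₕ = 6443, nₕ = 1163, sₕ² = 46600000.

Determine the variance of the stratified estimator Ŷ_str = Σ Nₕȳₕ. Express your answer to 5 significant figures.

Var(Ŷ_str) = Σₕ Nₕ²(1 − fₕ)sₕ²/nₕ.
18–34: 7916²·(1 − 318/7916)·51700000/318 = 9.7784157 × 10^12.
55–64: 13517²·(1 − 2559/13517)·103000000/2559 = 5.9618157 × 10^12.
35–54: 6443²·(1 − 1163/6443)·46600000/1163 = 1.3631017 × 10^12.
Sum = 1.7103333 × 10^13.

1.7103 × 10^13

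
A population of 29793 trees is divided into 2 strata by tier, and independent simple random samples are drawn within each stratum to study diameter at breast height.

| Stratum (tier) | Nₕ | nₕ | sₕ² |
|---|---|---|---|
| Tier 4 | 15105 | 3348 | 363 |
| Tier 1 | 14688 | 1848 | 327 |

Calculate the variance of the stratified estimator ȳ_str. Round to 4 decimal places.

0.0593

Var(ȳ_str) = Σₕ Wₕ²(1 − fₕ)sₕ²/nₕ with Wₕ = Nₕ/N, N = 29793.
Tier 4: Wₕ = 0.50699829; term = 0.50699829²·(1 − 0.22164846)·363/3348 = 0.021692517.
Tier 1: Wₕ = 0.49300171; term = 0.49300171²·(1 − 0.12581699)·327/1848 = 0.037596291.
Sum = 0.059288808.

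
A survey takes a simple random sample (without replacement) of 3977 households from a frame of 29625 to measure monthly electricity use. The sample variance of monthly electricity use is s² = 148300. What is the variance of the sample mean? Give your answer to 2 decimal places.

32.28

Under SRS without replacement, Var(ȳ) = (1 − f)·s²/n with f = n/N = 3977/29625 = 0.13424473.
Var(ȳ) = (1 − 0.13424473)·148300/3977 = 0.86575527·37.289414 = 32.283507.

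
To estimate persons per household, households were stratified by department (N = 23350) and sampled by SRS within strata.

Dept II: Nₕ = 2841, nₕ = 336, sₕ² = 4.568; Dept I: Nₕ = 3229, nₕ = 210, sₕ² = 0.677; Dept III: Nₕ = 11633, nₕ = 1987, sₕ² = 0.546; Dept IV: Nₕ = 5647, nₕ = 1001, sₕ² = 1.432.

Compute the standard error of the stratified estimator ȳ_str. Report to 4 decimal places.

Var(ȳ_str) = Σₕ Wₕ²(1 − fₕ)sₕ²/nₕ with Wₕ = Nₕ/N, N = 23350.
Dept II: Wₕ = 0.12167024; term = 0.12167024²·(1 − 0.11826822)·4.568/336 = 1.7745654 × 10^-4.
Dept I: Wₕ = 0.13828694; term = 0.13828694²·(1 − 0.06503561)·0.677/210 = 5.764037 × 10^-5.
Dept III: Wₕ = 0.49820128; term = 0.49820128²·(1 − 0.17080719)·0.546/1987 = 5.6553566 × 10^-5.
Dept IV: Wₕ = 0.24184154; term = 0.24184154²·(1 − 0.17726226)·1.432/1001 = 6.8838621 × 10^-5.
Sum = 3.604891 × 10^-4.
SE = √(3.604891 × 10^-4) = 0.0190.

0.0190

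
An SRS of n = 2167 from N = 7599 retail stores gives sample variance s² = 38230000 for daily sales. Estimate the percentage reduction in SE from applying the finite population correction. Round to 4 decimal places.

f = n/N = 2167/7599 = 0.28516910.
SE_no-fpc = √(s²/n) = 132.82282; SE_fpc = √((1−f)s²/n) = 112.2986.
Ratio = √(1−f) = 0.84547673. Reduction = 100·(1 − 0.84547673) = 15.4523%.

15.4523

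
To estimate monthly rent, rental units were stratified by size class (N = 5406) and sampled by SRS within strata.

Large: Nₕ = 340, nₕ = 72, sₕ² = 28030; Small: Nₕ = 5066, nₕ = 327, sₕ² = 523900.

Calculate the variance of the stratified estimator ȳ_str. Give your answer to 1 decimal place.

Var(ȳ_str) = Σₕ Wₕ²(1 − fₕ)sₕ²/nₕ with Wₕ = Nₕ/N, N = 5406.
Large: Wₕ = 0.06289308; term = 0.06289308²·(1 − 0.21176471)·28030/72 = 1.2138142.
Small: Wₕ = 0.93710692; term = 0.93710692²·(1 − 0.06454797)·523900/327 = 1316.1351.
Sum = 1317.3489.

1317.3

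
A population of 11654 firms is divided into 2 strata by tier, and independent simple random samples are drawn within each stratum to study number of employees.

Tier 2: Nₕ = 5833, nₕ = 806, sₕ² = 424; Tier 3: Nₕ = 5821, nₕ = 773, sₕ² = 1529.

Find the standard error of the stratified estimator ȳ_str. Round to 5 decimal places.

Var(ȳ_str) = Σₕ Wₕ²(1 − fₕ)sₕ²/nₕ with Wₕ = Nₕ/N, N = 11654.
Tier 2: Wₕ = 0.50051484; term = 0.50051484²·(1 − 0.13817932)·424/806 = 0.11357471.
Tier 3: Wₕ = 0.49948516; term = 0.49948516²·(1 − 0.13279505)·1529/773 = 0.42795185.
Sum = 0.54152656.
SE = √(0.54152656) = 0.73588.

0.73588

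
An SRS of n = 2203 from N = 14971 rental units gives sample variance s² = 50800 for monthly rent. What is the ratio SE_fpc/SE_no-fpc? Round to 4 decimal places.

f = n/N = 2203/14971 = 0.14715116.
SE_no-fpc = √(s²/n) = 4.8020271; SE_fpc = √((1−f)s²/n) = 4.4346632.
Ratio = √(1−f) = 0.92349815.

0.9235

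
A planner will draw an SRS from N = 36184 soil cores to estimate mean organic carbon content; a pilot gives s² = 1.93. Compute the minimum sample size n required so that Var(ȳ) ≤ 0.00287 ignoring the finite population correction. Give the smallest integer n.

Without fpc, n₀ = s²/D = 1.93/0.00287 = 672.4739.
Rounding up, n = 673.

673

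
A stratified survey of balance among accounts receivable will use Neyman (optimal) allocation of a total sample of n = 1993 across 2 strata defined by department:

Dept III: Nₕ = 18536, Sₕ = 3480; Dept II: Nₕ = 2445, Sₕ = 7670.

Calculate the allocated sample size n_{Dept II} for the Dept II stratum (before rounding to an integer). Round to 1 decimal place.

448.9

Neyman allocation: nₕ = n·NₕSₕ / Σⱼ NⱼSⱼ.
Σ NⱼSⱼ = 18536·3480 + 2445·7670 = 8.325843 × 10^7.
n_{Dept II} = 1993·2445·7670 / (8.325843 × 10^7) = 448.9.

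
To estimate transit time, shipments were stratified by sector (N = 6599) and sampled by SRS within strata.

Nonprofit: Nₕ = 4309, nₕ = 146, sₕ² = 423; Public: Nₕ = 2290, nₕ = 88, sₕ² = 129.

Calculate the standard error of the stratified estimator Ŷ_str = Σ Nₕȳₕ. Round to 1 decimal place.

Var(Ŷ_str) = Σₕ Nₕ²(1 − fₕ)sₕ²/nₕ.
Nonprofit: 4309²·(1 − 146/4309)·423/146 = 5.1972118 × 10^7.
Public: 2290²·(1 − 88/2290)·129/88 = 7.3919639 × 10^6.
Sum = 5.9364082 × 10^7.
SE = √(5.9364082 × 10^7) = 7704.8.

7704.8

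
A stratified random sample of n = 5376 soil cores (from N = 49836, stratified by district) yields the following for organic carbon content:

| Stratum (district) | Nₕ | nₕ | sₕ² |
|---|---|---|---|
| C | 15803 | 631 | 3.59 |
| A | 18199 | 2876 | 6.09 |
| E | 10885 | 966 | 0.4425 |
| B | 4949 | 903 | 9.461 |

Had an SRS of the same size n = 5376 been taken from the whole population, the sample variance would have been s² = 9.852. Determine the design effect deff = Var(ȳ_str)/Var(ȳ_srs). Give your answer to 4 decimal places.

0.5452

Var(ȳ_str) = Σ Wₕ²(1−fₕ)sₕ²/nₕ with Wₕ = Nₕ/49836:
  C: (15803/49836)²·(1−631/15803)·3.59/631 = 5.4923867 × 10^-4
  A: (18199/49836)²·(1−2876/18199)·6.09/2876 = 2.3775704 × 10^-4
  E: (10885/49836)²·(1−966/10885)·0.4425/966 = 1.9913432 × 10^-5
  B: (4949/49836)²·(1−903/4949)·9.461/903 = 8.4470734 × 10^-5
  → Var(ȳ_str) = 8.9137988 × 10^-4.
Var(ȳ_srs) = (1 − 5376/49836)·9.852/5376 = 0.0016349009.
deff = (8.9137988 × 10^-4) / 0.0016349009 = 0.5452.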